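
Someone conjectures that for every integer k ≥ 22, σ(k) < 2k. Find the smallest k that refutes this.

k = 22: σ(22) = 36; 36 < 44.
k = 23: σ(23) = 24; 24 < 46.
k = 24: σ(24) = 60; 60 ≥ 48.

k = 24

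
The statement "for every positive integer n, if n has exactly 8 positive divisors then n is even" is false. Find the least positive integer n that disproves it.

Check each positive integer n in order until n has exactly 8 positive divisors but n is odd.
For n = 24, 30, 40, 42, …, 88, 102, 104 the conclusion holds.
n = 105: divisors of 105: 1, 3, 5, 7, 15, 21, 35, 105; 105 is odd.
Hence n = 105 is a counterexample.

n = 105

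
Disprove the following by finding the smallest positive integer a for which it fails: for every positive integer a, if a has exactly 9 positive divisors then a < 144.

a = 196

Check each positive integer a in order until a has exactly 9 positive divisors but the claim fails.
a = 36: τ(36) = 9; 36 < 144.
a = 100: τ(100) = 9; 100 < 144.
a = 196: τ(196) = 9; 196 ≥ 144.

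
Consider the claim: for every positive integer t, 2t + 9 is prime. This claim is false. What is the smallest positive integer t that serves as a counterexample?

t = 3

We need the least positive integer t for which 2t + 9 is not prime.
t = 1: 2t + 9 = 11, prime.
t = 2: 2t + 9 = 13, prime.
t = 3: 2t + 9 = 15 = 3 × 5, composite.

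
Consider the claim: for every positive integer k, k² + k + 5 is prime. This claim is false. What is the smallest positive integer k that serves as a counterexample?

A counterexample is any positive integer k such that k² + k + 5 is not prime; we check each in order.
k = 1: k² + k + 5 = 7, prime.
k = 2: k² + k + 5 = 11, prime.
k = 3: k² + k + 5 = 17, prime.
k = 4: k² + k + 5 = 25 = 5 × 5, composite.
Thus k = 4 disproves the claim, and no smaller k works.

k = 4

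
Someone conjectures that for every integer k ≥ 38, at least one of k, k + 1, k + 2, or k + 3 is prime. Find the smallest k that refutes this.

k = 48

We need the least integer k ≥ 38 for which k, k + 1, k + 2, k + 3 are all composite.
For k = 38, 39, 40, 41, 42, 43, 44, 45, 46, 47 the conclusion holds.
k = 48: 48 = 2 × 24; 49 = 7 × 7; 50 = 2 × 25; 51 = 3 × 17 — all composite.
Thus k = 48 disproves the claim, and no smaller k works.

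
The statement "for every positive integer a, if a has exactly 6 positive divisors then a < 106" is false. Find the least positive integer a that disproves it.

Check each positive integer a in order until a has exactly 6 positive divisors but the claim fails.
For a = 12, 18, 20, 28, …, 92, 98, 99 the conclusion holds.
a = 116: τ(116) = 6; 116 ≥ 106.

a = 116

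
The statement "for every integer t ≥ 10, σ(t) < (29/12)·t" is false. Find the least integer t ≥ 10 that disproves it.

Check each integer t ≥ 10 in order until the claim fails.
The first 14 eligible values, up to t = 23, all satisfy the conclusion.
t = 24: σ(24) = 60; 60 ≥ 58.
So t = 24 is the smallest counterexample.

t = 24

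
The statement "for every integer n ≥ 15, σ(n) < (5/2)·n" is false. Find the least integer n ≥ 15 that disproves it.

For n = 15, 16, 17, 18, 19, 20, 21, 22, 23 the conclusion holds.
n = 24: σ(24) = 60; 60 ≥ 60.
So n = 24 is the smallest counterexample.

n = 24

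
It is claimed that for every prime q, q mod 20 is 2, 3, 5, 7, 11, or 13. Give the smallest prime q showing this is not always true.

q = 17

q = 2: 2 mod 20 = 2.
q = 3: 3 mod 20 = 3.
q = 5: 5 mod 20 = 5.
q = 7: 7 mod 20 = 7.
q = 11: 11 mod 20 = 11.
q = 13: 13 mod 20 = 13.
q = 17: 17 mod 20 = 17 — not in {2, 3, 5, 7, 11, 13}.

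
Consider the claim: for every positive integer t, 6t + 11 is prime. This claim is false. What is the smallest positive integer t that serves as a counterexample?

t = 1: 6t + 11 = 17, prime.
t = 2: 6t + 11 = 23, prime.
t = 3: 6t + 11 = 29, prime.
t = 4: 6t + 11 = 35 = 5 × 7, composite.
Hence t = 4 is a counterexample.

t = 4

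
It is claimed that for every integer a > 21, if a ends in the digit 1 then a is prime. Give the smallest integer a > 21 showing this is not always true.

Check each integer a > 21 in order until a ends in the digit 1 but a is not prime.
For a = 31, 41 the conclusion holds.
a = 51: 51 ends in 1; 51 = 3 × 17, composite.
Hence a = 51 is a counterexample.

a = 51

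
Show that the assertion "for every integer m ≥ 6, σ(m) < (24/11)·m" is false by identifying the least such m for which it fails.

We need the least integer m ≥ 6 for which the claim fails.
For m = 6, 7, 8, 9, 10, 11 the conclusion holds.
m = 12: σ(12) = 28; 28 ≥ 288/11.
Thus m = 12 disproves the claim, and no smaller m works.

m = 12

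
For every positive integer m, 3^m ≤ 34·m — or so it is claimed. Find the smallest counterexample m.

m = 5

A counterexample is any positive integer m such that 3^m > 34·m; we check each in order.
The first 4 eligible values, up to m = 4, all satisfy the conclusion.
m = 5: 3^m = 243 and 34·m = 170, so 243 > 170.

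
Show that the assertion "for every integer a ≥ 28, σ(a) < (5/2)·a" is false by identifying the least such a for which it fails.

a = 28: σ(28) = 56; 56 < 70.
a = 29: σ(29) = 30; 30 < 145/2.
a = 30: σ(30) = 72; 72 < 75.
a = 31: σ(31) = 32; 32 < 155/2.
a = 32: σ(32) = 63; 63 < 80.
a = 33: σ(33) = 48; 48 < 165/2.
a = 34: σ(34) = 54; 54 < 85.
a = 35: σ(35) = 48; 48 < 175/2.
a = 36: σ(36) = 91; 91 ≥ 90.
Hence a = 36 is a counterexample.

a = 36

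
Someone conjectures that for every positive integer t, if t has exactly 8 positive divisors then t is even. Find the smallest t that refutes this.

For t = 24, 30, 40, 42, …, 88, 102, 104 the conclusion holds.
t = 105: divisors of 105: 1, 3, 5, 7, 15, 21, 35, 105; 105 is odd.
Hence t = 105 is a counterexample.

t = 105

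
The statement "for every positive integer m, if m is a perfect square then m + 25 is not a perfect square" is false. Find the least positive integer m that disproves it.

m = 144

Check each positive integer m in order until m is a perfect square but m + 25 is a perfect square.
The first 11 eligible values, up to m = 121, all satisfy the conclusion.
m = 144: 144 = 12² and 144 + 25 = 169 = 13².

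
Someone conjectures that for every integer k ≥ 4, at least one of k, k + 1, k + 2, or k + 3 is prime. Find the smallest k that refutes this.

k = 24

A counterexample is any integer k ≥ 4 such that k, k + 1, k + 2, k + 3 are all composite; we check each in order.
For k = 4, 5, 6, 7, …, 21, 22, 23 the conclusion holds.
k = 24: 24 = 2 × 12; 25 = 5 × 5; 26 = 2 × 13; 27 = 3 × 9 — all composite.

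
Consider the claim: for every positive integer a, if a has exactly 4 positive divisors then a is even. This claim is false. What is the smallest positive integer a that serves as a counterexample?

a = 15

A counterexample is any positive integer a such that a has exactly 4 positive divisors but a is odd; we check each in order.
For a = 6, 8, 10, 14 the conclusion holds.
a = 15: divisors of 15: 1, 3, 5, 15; 15 is odd.
Hence a = 15 is a counterexample.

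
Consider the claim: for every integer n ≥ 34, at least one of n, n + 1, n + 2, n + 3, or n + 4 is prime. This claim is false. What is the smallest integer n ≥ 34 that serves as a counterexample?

n = 48

We need the least integer n ≥ 34 for which n, n + 1, n + 2, n + 3, n + 4 are all composite.
For n = 34, 35, 36, 37, …, 45, 46, 47 the conclusion holds.
n = 48: 48 = 2 × 24; 49 = 7 × 7; 50 = 2 × 25; 51 = 3 × 17; 52 = 2 × 26 — all composite.
Thus n = 48 disproves the claim, and no smaller n works.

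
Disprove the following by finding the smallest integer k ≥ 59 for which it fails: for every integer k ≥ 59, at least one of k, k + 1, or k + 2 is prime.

k = 59: 59 is prime.
k = 60: 61 is prime.
k = 61: 61 is prime.
k = 62: 62 = 2 × 31; 63 = 3 × 21; 64 = 2 × 32 — all composite.
Hence k = 62 is a counterexample.

k = 62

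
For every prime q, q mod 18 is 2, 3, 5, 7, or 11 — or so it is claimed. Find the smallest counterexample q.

The first 5 eligible values, up to q = 11, all satisfy the conclusion.
q = 13: 13 mod 18 = 13 — not in {2, 3, 5, 7, 11}.
Hence q = 13 is a counterexample.

q = 13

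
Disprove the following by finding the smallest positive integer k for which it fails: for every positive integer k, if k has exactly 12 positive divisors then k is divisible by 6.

k = 60: τ(60) = 12; 60 mod 6 = 0.
k = 72: τ(72) = 12; 72 mod 6 = 0.
k = 84: τ(84) = 12; 84 mod 6 = 0.
k = 90: τ(90) = 12; 90 mod 6 = 0.
k = 96: τ(96) = 12; 96 mod 6 = 0.
k = 108: τ(108) = 12; 108 mod 6 = 0.
k = 126: τ(126) = 12; 126 mod 6 = 0.
k = 132: τ(132) = 12; 132 mod 6 = 0.
k = 140: τ(140) = 12; 140 mod 6 = 2.

k = 140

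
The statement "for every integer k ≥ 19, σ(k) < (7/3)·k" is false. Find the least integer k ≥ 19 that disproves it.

Check each integer k ≥ 19 in order until the claim fails.
The first 5 eligible values, up to k = 23, all satisfy the conclusion.
k = 24: σ(24) = 60; 60 ≥ 56.
Hence k = 24 is a counterexample.

k = 24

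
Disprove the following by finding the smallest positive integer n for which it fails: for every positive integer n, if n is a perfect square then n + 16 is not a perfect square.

A counterexample is any positive integer n such that n is a perfect square but n + 16 is a perfect square; we check each in order.
For n = 1, 4 the conclusion holds.
n = 9: 9 = 3² and 9 + 16 = 25 = 5².

n = 9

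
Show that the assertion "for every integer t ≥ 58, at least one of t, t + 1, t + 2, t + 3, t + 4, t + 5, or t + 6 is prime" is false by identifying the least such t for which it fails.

For t = 58, 59, 60, 61, …, 87, 88, 89 the conclusion holds.
t = 90: 90 = 2 × 45; 91 = 7 × 13; 92 = 2 × 46; 93 = 3 × 31; 94 = 2 × 47; 95 = 5 × 19; 96 = 2 × 48 — all composite.
Hence t = 90 is a counterexample.

t = 90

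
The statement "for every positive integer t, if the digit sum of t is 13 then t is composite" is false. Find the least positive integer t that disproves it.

For t = 49, 58 the conclusion holds.
t = 67: digit sum 13; 67 is prime, not composite.
So t = 67 is the smallest counterexample.

t = 67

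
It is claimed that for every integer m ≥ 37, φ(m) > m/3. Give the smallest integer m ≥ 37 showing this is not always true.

Check each integer m ≥ 37 in order until the claim fails.
m = 37: φ(37) = 36 and 37/3 = 37/3, so φ(37) > 37/3.
m = 38: φ(38) = 18 and 38/3 = 38/3, so φ(38) > 38/3.
m = 39: φ(39) = 24 and 39/3 = 13, so φ(39) > 39/3.
m = 40: φ(40) = 16 and 40/3 = 40/3, so φ(40) > 40/3.
m = 41: φ(41) = 40 and 41/3 = 41/3, so φ(41) > 41/3.
m = 42: φ(42) = 12 and 42/3 = 14, so φ(42) ≤ 42/3.
So m = 42 is the smallest counterexample.

m = 42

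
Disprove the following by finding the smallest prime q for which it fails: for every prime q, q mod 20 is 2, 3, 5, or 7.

We need the least prime q for which the claim fails.
q = 2: 2 mod 20 = 2.
q = 3: 3 mod 20 = 3.
q = 5: 5 mod 20 = 5.
q = 7: 7 mod 20 = 7.
q = 11: 11 mod 20 = 11 — not in {2, 3, 5, 7}.
So q = 11 is the smallest counterexample.

q = 11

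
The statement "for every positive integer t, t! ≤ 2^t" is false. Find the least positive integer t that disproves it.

For t = 1, 2, 3 the conclusion holds.
t = 4: t! = 24 and 2^t = 16, so 24 > 16.

t = 4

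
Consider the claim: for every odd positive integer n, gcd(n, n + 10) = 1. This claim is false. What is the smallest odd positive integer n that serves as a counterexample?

n = 5

We need the least odd positive integer n for which gcd(n, n + 10) > 1.
For n = 1, 3 the conclusion holds.
n = 5: gcd(5, 15) = 5.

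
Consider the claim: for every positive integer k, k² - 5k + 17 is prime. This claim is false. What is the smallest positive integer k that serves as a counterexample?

k = 13

We need the least positive integer k for which k² - 5k + 17 is not prime.
The first 12 eligible values, up to k = 12, all satisfy the conclusion.
k = 13: k² - 5k + 17 = 121 = 11 × 11, composite.
Hence k = 13 is a counterexample.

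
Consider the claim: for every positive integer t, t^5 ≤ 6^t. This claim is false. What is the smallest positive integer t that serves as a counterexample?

For t = 1, 2 the conclusion holds.
t = 3: t^5 = 243 and 6^t = 216, so 243 > 216.
Thus t = 3 disproves the claim, and no smaller t works.

t = 3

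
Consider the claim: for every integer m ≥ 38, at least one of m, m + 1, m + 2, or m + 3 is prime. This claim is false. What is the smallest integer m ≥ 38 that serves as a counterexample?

A counterexample is any integer m ≥ 38 such that m, m + 1, m + 2, m + 3 are all composite; we check each in order.
For m = 38, 39, 40, 41, 42, 43, 44, 45, 46, 47 the conclusion holds.
m = 48: 48 = 2 × 24; 49 = 7 × 7; 50 = 2 × 25; 51 = 3 × 17 — all composite.
So m = 48 is the smallest counterexample.

m = 48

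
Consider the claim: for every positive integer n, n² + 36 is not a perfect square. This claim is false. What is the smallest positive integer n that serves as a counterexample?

n = 8

We need the least positive integer n for which n² + 36 is a perfect square.
The first 7 eligible values, up to n = 7, all satisfy the conclusion.
n = 8: 8² + 36 = 100 = 10², a perfect square.
Thus n = 8 disproves the claim, and no smaller n works.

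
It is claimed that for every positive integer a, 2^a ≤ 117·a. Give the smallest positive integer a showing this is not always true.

We need the least positive integer a for which 2^a > 117·a.
The first 10 eligible values, up to a = 10, all satisfy the conclusion.
a = 11: 2^a = 2048 and 117·a = 1287, so 2048 > 1287.
Hence a = 11 is a counterexample.

a = 11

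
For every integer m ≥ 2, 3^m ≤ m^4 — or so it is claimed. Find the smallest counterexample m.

m = 8

Check each integer m ≥ 2 in order until 3^m > m^4.
For m = 2, 3, 4, 5, 6, 7 the conclusion holds.
m = 8: 3^m = 6561 and m^4 = 4096, so 6561 > 4096.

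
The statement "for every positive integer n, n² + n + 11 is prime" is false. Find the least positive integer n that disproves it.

Check each positive integer n in order until n² + n + 11 is not prime.
For n = 1, 2, 3, 4, 5, 6, 7, 8, 9 the conclusion holds.
n = 10: n² + n + 11 = 121 = 11 × 11, composite.

n = 10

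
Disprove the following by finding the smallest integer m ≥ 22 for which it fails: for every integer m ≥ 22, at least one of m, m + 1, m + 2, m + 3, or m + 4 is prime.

m = 24

We need the least integer m ≥ 22 for which m, m + 1, m + 2, m + 3, m + 4 are all composite.
For m = 22, 23 the conclusion holds.
m = 24: 24 = 2 × 12; 25 = 5 × 5; 26 = 2 × 13; 27 = 3 × 9; 28 = 2 × 14 — all composite.
So m = 24 is the smallest counterexample.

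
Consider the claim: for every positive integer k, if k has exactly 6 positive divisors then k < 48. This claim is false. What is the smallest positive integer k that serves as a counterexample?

k = 12: τ(12) = 6; 12 < 48.
k = 18: τ(18) = 6; 18 < 48.
k = 20: τ(20) = 6; 20 < 48.
k = 28: τ(28) = 6; 28 < 48.
k = 32: τ(32) = 6; 32 < 48.
k = 44: τ(44) = 6; 44 < 48.
k = 45: τ(45) = 6; 45 < 48.
k = 50: τ(50) = 6; 50 ≥ 48.
Thus k = 50 disproves the claim, and no smaller k works.

k = 50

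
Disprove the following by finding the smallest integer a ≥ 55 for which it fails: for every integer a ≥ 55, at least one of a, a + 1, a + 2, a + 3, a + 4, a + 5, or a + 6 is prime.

We need the least integer a ≥ 55 for which a, a + 1, a + 2, a + 3, a + 4, a + 5, a + 6 are all composite.
For a = 55, 56, 57, 58, …, 87, 88, 89 the conclusion holds.
a = 90: 90 = 2 × 45; 91 = 7 × 13; 92 = 2 × 46; 93 = 3 × 31; 94 = 2 × 47; 95 = 5 × 19; 96 = 2 × 48 — all composite.

a = 90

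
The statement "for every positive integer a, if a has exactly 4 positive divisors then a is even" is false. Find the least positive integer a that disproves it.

For a = 6, 8, 10, 14 the conclusion holds.
a = 15: divisors of 15: 1, 3, 5, 15; 15 is odd.

a = 15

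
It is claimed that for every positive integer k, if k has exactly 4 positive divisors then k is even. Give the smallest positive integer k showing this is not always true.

The first 4 eligible values, up to k = 14, all satisfy the conclusion.
k = 15: divisors of 15: 1, 3, 5, 15; 15 is odd.

k = 15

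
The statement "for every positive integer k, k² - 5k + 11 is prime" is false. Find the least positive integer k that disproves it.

k = 7

For k = 1, 2, 3, 4, 5, 6 the conclusion holds.
k = 7: k² - 5k + 11 = 25 = 5 × 5, composite.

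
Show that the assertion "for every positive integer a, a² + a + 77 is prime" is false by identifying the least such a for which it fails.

a = 6

A counterexample is any positive integer a such that a² + a + 77 is not prime; we check each in order.
For a = 1, 2, 3, 4, 5 the conclusion holds.
a = 6: a² + a + 77 = 119 = 7 × 17, composite.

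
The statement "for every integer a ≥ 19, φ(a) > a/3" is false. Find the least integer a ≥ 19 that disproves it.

Check each integer a ≥ 19 in order until the claim fails.
The first 5 eligible values, up to a = 23, all satisfy the conclusion.
a = 24: φ(24) = 8 and 24/3 = 8, so φ(24) ≤ 24/3.

a = 24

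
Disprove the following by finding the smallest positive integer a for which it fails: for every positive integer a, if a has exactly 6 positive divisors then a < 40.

A counterexample is any positive integer a such that a has exactly 6 positive divisors but the claim fails; we check each in order.
a = 12: τ(12) = 6; 12 < 40.
a = 18: τ(18) = 6; 18 < 40.
a = 20: τ(20) = 6; 20 < 40.
a = 28: τ(28) = 6; 28 < 40.
a = 32: τ(32) = 6; 32 < 40.
a = 44: τ(44) = 6; 44 ≥ 40.

a = 44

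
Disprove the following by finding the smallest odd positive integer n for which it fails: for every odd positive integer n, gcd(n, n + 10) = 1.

We need the least odd positive integer n for which gcd(n, n + 10) > 1.
n = 1: gcd(1, 11) = 1.
n = 3: gcd(3, 13) = 1.
n = 5: gcd(5, 15) = 5.

n = 5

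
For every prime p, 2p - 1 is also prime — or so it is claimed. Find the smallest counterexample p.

p = 2: 2p - 1 = 3, prime.
p = 3: 2p - 1 = 5, prime.
p = 5: 2p - 1 = 9 = 3 × 3, not prime.

p = 5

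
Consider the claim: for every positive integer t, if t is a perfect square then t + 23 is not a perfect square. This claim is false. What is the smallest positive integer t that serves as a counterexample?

We need the least positive integer t for which t is a perfect square but t + 23 is a perfect square.
For t = 1, 4, 9, 16, 25, 36, 49, 64, 81, 100 the conclusion holds.
t = 121: 121 = 11² and 121 + 23 = 144 = 12².

t = 121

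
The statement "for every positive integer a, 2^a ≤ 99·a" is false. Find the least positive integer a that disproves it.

a = 10

A counterexample is any positive integer a such that 2^a > 99·a; we check each in order.
For a = 1, 2, 3, 4, 5, 6, 7, 8, 9 the conclusion holds.
a = 10: 2^a = 1024 and 99·a = 990, so 1024 > 990.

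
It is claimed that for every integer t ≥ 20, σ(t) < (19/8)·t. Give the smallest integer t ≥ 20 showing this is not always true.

t = 24

Check each integer t ≥ 20 in order until the claim fails.
For t = 20, 21, 22, 23 the conclusion holds.
t = 24: σ(24) = 60; 60 ≥ 57.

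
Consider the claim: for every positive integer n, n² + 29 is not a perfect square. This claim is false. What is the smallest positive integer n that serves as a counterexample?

For n = 1, 2, 3, 4, …, 11, 12, 13 the conclusion holds.
n = 14: 14² + 29 = 225 = 15², a perfect square.
Thus n = 14 disproves the claim, and no smaller n works.

n = 14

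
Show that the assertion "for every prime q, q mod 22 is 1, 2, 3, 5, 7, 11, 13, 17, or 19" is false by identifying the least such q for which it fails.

q = 31

Check each prime q in order until the claim fails.
The first 10 eligible values, up to q = 29, all satisfy the conclusion.
q = 31: 31 mod 22 = 9 — not in {1, 2, 3, 5, 7, 11, 13, 17, 19}.
So q = 31 is the smallest counterexample.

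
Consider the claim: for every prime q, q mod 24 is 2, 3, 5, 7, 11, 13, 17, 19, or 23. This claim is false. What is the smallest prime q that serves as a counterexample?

q = 73

We need the least prime q for which the claim fails.
The first 20 eligible values, up to q = 71, all satisfy the conclusion.
q = 73: 73 mod 24 = 1 — not in {2, 3, 5, 7, 11, 13, 17, 19, 23}.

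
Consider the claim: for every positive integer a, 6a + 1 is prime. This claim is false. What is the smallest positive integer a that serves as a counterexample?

a = 4

We need the least positive integer a for which 6a + 1 is not prime.
a = 1: 6a + 1 = 7, prime.
a = 2: 6a + 1 = 13, prime.
a = 3: 6a + 1 = 19, prime.
a = 4: 6a + 1 = 25 = 5 × 5, composite.
Hence a = 4 is a counterexample.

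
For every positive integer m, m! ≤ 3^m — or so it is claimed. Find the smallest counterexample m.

m = 7

A counterexample is any positive integer m such that m! > 3^m; we check each in order.
The first 6 eligible values, up to m = 6, all satisfy the conclusion.
m = 7: m! = 5040 and 3^m = 2187, so 5040 > 2187.
Thus m = 7 disproves the claim, and no smaller m works.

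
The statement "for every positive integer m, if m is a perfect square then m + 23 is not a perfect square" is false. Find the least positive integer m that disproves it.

For m = 1, 4, 9, 16, 25, 36, 49, 64, 81, 100 the conclusion holds.
m = 121: 121 = 11² and 121 + 23 = 144 = 12².

m = 121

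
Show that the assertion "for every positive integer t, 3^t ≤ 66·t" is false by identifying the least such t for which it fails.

t = 6

t = 1: 3^t = 3 and 66·t = 66, so 3 ≤ 66.
t = 2: 3^t = 9 and 66·t = 132, so 9 ≤ 132.
t = 3: 3^t = 27 and 66·t = 198, so 27 ≤ 198.
t = 4: 3^t = 81 and 66·t = 264, so 81 ≤ 264.
t = 5: 3^t = 243 and 66·t = 330, so 243 ≤ 330.
t = 6: 3^t = 729 and 66·t = 396, so 729 > 396.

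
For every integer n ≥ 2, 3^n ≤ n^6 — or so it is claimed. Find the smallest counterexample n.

n = 15

A counterexample is any integer n ≥ 2 such that 3^n > n^6; we check each in order.
The first 13 eligible values, up to n = 14, all satisfy the conclusion.
n = 15: 3^n = 14348907 and n^6 = 11390625, so 14348907 > 11390625.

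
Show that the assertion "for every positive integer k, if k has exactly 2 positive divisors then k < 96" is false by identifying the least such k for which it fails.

k = 97

A counterexample is any positive integer k such that k has exactly 2 positive divisors but the claim fails; we check each in order.
For k = 2, 3, 5, 7, …, 79, 83, 89 the conclusion holds.
k = 97: τ(97) = 2; 97 ≥ 96.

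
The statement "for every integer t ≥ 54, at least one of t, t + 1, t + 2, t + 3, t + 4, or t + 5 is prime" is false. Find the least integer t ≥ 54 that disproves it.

t = 90

The first 36 eligible values, up to t = 89, all satisfy the conclusion.
t = 90: 90 = 2 × 45; 91 = 7 × 13; 92 = 2 × 46; 93 = 3 × 31; 94 = 2 × 47; 95 = 5 × 19 — all composite.
So t = 90 is the smallest counterexample.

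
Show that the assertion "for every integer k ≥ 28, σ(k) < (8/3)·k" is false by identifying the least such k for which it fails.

We need the least integer k ≥ 28 for which the claim fails.
For k = 28, 29, 30, 31, …, 57, 58, 59 the conclusion holds.
k = 60: σ(60) = 168; 168 ≥ 160.
Hence k = 60 is a counterexample.

k = 60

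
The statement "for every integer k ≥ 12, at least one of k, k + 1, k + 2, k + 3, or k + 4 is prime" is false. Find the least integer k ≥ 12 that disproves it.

k = 24

A counterexample is any integer k ≥ 12 such that k, k + 1, k + 2, k + 3, k + 4 are all composite; we check each in order.
For k = 12, 13, 14, 15, …, 21, 22, 23 the conclusion holds.
k = 24: 24 = 2 × 12; 25 = 5 × 5; 26 = 2 × 13; 27 = 3 × 9; 28 = 2 × 14 — all composite.
Hence k = 24 is a counterexample.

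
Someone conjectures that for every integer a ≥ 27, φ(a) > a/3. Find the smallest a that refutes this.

a = 30

A counterexample is any integer a ≥ 27 such that the claim fails; we check each in order.
For a = 27, 28, 29 the conclusion holds.
a = 30: φ(30) = 8 and 30/3 = 10, so φ(30) ≤ 30/3.
Thus a = 30 disproves the claim, and no smaller a works.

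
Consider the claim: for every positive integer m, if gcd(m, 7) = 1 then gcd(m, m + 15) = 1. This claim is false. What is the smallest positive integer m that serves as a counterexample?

m = 3

Check each positive integer m in order until gcd(m, 7) = 1 but gcd(m, m + 15) > 1.
For m = 1, 2 the conclusion holds.
m = 3: gcd(3, 18) = 3.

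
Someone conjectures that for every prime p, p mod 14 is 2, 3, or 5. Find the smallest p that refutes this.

A counterexample is any prime p such that the claim fails; we check each in order.
For p = 2, 3, 5 the conclusion holds.
p = 7: 7 mod 14 = 7 — not in {2, 3, 5}.
Hence p = 7 is a counterexample.

p = 7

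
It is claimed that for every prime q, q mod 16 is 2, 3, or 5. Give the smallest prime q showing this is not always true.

q = 7

For q = 2, 3, 5 the conclusion holds.
q = 7: 7 mod 16 = 7 — not in {2, 3, 5}.
So q = 7 is the smallest counterexample.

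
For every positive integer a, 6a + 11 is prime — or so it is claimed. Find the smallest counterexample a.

a = 1: 6a + 11 = 17, prime.
a = 2: 6a + 11 = 23, prime.
a = 3: 6a + 11 = 29, prime.
a = 4: 6a + 11 = 35 = 5 × 7, composite.
Hence a = 4 is a counterexample.

a = 4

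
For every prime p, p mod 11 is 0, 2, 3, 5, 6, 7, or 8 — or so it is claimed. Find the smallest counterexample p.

A counterexample is any prime p such that the claim fails; we check each in order.
The first 8 eligible values, up to p = 19, all satisfy the conclusion.
p = 23: 23 mod 11 = 1 — not in {0, 2, 3, 5, 6, 7, 8}.
Hence p = 23 is a counterexample.

p = 23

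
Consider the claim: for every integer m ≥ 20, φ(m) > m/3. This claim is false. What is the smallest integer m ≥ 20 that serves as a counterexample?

A counterexample is any integer m ≥ 20 such that the claim fails; we check each in order.
For m = 20, 21, 22, 23 the conclusion holds.
m = 24: φ(24) = 8 and 24/3 = 8, so φ(24) ≤ 24/3.
Thus m = 24 disproves the claim, and no smaller m works.

m = 24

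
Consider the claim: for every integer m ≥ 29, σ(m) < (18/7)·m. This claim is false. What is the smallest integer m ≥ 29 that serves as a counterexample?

Check each integer m ≥ 29 in order until the claim fails.
For m = 29, 30, 31, 32, …, 45, 46, 47 the conclusion holds.
m = 48: σ(48) = 124; 124 ≥ 864/7.
So m = 48 is the smallest counterexample.

m = 48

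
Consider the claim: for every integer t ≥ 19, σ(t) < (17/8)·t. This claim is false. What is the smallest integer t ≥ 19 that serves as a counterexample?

We need the least integer t ≥ 19 for which the claim fails.
t = 19: σ(19) = 20; 20 < 323/8.
t = 20: σ(20) = 42; 42 < 85/2.
t = 21: σ(21) = 32; 32 < 357/8.
t = 22: σ(22) = 36; 36 < 187/4.
t = 23: σ(23) = 24; 24 < 391/8.
t = 24: σ(24) = 60; 60 ≥ 51.

t = 24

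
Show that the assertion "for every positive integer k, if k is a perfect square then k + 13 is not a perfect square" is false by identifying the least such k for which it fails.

For k = 1, 4, 9, 16, 25 the conclusion holds.
k = 36: 36 = 6² and 36 + 13 = 49 = 7².
Hence k = 36 is a counterexample.

k = 36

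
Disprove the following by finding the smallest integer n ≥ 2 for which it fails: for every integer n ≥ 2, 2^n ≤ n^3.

The first 8 eligible values, up to n = 9, all satisfy the conclusion.
n = 10: 2^n = 1024 and n^3 = 1000, so 1024 > 1000.
So n = 10 is the smallest counterexample.

n = 10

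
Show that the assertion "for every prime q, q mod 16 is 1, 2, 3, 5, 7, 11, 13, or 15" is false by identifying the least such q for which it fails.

q = 41

For q = 2, 3, 5, 7, …, 29, 31, 37 the conclusion holds.
q = 41: 41 mod 16 = 9 — not in {1, 2, 3, 5, 7, 11, 13, 15}.
So q = 41 is the smallest counterexample.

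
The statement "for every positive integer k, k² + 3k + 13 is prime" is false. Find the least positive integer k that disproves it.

Check each positive integer k in order until k² + 3k + 13 is not prime.
For k = 1, 2, 3, 4, 5, 6, 7, 8 the conclusion holds.
k = 9: k² + 3k + 13 = 121 = 11 × 11, composite.
Thus k = 9 disproves the claim, and no smaller k works.

k = 9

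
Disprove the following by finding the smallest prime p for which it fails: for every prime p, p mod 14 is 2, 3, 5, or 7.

p = 11

The first 4 eligible values, up to p = 7, all satisfy the conclusion.
p = 11: 11 mod 14 = 11 — not in {2, 3, 5, 7}.
Hence p = 11 is a counterexample.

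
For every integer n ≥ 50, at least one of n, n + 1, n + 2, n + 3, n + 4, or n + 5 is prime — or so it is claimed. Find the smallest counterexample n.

n = 90

Check each integer n ≥ 50 in order until n, n + 1, n + 2, n + 3, n + 4, n + 5 are all composite.
For n = 50, 51, 52, 53, …, 87, 88, 89 the conclusion holds.
n = 90: 90 = 2 × 45; 91 = 7 × 13; 92 = 2 × 46; 93 = 3 × 31; 94 = 2 × 47; 95 = 5 × 19 — all composite.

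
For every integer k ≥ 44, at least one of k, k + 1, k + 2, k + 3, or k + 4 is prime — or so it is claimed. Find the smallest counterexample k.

Check each integer k ≥ 44 in order until k, k + 1, k + 2, k + 3, k + 4 are all composite.
For k = 44, 45, 46, 47 the conclusion holds.
k = 48: 48 = 2 × 24; 49 = 7 × 7; 50 = 2 × 25; 51 = 3 × 17; 52 = 2 × 26 — all composite.

k = 48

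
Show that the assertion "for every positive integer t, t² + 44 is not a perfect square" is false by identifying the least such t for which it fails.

For t = 1, 2, 3, 4, 5, 6, 7, 8, 9 the conclusion holds.
t = 10: 10² + 44 = 144 = 12², a perfect square.

t = 10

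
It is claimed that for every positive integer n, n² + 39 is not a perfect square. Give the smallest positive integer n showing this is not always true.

A counterexample is any positive integer n such that n² + 39 is a perfect square; we check each in order.
The first 4 eligible values, up to n = 4, all satisfy the conclusion.
n = 5: 5² + 39 = 64 = 8², a perfect square.

n = 5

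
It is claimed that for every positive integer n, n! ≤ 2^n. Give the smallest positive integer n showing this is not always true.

n = 4

For n = 1, 2, 3 the conclusion holds.
n = 4: n! = 24 and 2^n = 16, so 24 > 16.
Thus n = 4 disproves the claim, and no smaller n works.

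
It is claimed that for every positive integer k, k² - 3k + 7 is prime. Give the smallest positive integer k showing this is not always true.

A counterexample is any positive integer k such that k² - 3k + 7 is not prime; we check each in order.
The first 5 eligible values, up to k = 5, all satisfy the conclusion.
k = 6: k² - 3k + 7 = 25 = 5 × 5, composite.

k = 6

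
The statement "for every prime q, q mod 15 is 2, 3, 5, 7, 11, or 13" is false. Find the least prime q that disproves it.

q = 19

For q = 2, 3, 5, 7, 11, 13, 17 the conclusion holds.
q = 19: 19 mod 15 = 4 — not in {2, 3, 5, 7, 11, 13}.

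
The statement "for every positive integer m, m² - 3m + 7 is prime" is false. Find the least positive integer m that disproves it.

m = 6

m = 1: m² - 3m + 7 = 5, prime.
m = 2: m² - 3m + 7 = 5, prime.
m = 3: m² - 3m + 7 = 7, prime.
m = 4: m² - 3m + 7 = 11, prime.
m = 5: m² - 3m + 7 = 17, prime.
m = 6: m² - 3m + 7 = 25 = 5 × 5, composite.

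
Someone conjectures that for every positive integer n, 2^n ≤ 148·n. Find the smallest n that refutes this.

A counterexample is any positive integer n such that 2^n > 148·n; we check each in order.
The first 10 eligible values, up to n = 10, all satisfy the conclusion.
n = 11: 2^n = 2048 and 148·n = 1628, so 2048 > 1628.
Hence n = 11 is a counterexample.

n = 11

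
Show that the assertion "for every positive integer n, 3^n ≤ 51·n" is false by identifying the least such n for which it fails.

We need the least positive integer n for which 3^n > 51·n.
n = 1: 3^n = 3 and 51·n = 51, so 3 ≤ 51.
n = 2: 3^n = 9 and 51·n = 102, so 9 ≤ 102.
n = 3: 3^n = 27 and 51·n = 153, so 27 ≤ 153.
n = 4: 3^n = 81 and 51·n = 204, so 81 ≤ 204.
n = 5: 3^n = 243 and 51·n = 255, so 243 ≤ 255.
n = 6: 3^n = 729 and 51·n = 306, so 729 > 306.

n = 6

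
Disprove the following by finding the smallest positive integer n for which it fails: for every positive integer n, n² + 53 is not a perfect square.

We need the least positive integer n for which n² + 53 is a perfect square.
For n = 1, 2, 3, 4, …, 23, 24, 25 the conclusion holds.
n = 26: 26² + 53 = 729 = 27², a perfect square.
Thus n = 26 disproves the claim, and no smaller n works.

n = 26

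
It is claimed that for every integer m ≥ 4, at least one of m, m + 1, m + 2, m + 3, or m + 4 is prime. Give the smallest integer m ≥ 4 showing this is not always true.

Check each integer m ≥ 4 in order until m, m + 1, m + 2, m + 3, m + 4 are all composite.
For m = 4, 5, 6, 7, …, 21, 22, 23 the conclusion holds.
m = 24: 24 = 2 × 12; 25 = 5 × 5; 26 = 2 × 13; 27 = 3 × 9; 28 = 2 × 14 — all composite.
Thus m = 24 disproves the claim, and no smaller m works.

m = 24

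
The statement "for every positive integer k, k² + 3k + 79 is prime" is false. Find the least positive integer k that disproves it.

Check each positive integer k in order until k² + 3k + 79 is not prime.
The first 4 eligible values, up to k = 4, all satisfy the conclusion.
k = 5: k² + 3k + 79 = 119 = 7 × 17, composite.
Hence k = 5 is a counterexample.

k = 5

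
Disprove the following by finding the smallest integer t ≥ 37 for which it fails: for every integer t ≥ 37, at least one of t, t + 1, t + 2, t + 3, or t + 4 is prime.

A counterexample is any integer t ≥ 37 such that t, t + 1, t + 2, t + 3, t + 4 are all composite; we check each in order.
For t = 37, 38, 39, 40, …, 45, 46, 47 the conclusion holds.
t = 48: 48 = 2 × 24; 49 = 7 × 7; 50 = 2 × 25; 51 = 3 × 17; 52 = 2 × 26 — all composite.
So t = 48 is the smallest counterexample.

t = 48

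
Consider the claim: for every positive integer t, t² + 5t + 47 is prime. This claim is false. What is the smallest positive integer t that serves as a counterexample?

Check each positive integer t in order until t² + 5t + 47 is not prime.
For t = 1, 2, 3, 4, …, 35, 36, 37 the conclusion holds.
t = 38: t² + 5t + 47 = 1681 = 41 × 41, composite.
So t = 38 is the smallest counterexample.

t = 38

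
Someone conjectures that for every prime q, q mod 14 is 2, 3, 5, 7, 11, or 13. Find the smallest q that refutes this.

A counterexample is any prime q such that the claim fails; we check each in order.
q = 2: 2 mod 14 = 2.
q = 3: 3 mod 14 = 3.
q = 5: 5 mod 14 = 5.
q = 7: 7 mod 14 = 7.
q = 11: 11 mod 14 = 11.
q = 13: 13 mod 14 = 13.
q = 17: 17 mod 14 = 3.
q = 19: 19 mod 14 = 5.
q = 23: 23 mod 14 = 9 — not in {2, 3, 5, 7, 11, 13}.

q = 23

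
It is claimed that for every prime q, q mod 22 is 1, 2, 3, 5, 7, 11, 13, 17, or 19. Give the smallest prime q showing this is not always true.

q = 31

For q = 2, 3, 5, 7, 11, 13, 17, 19, 23, 29 the conclusion holds.
q = 31: 31 mod 22 = 9 — not in {1, 2, 3, 5, 7, 11, 13, 17, 19}.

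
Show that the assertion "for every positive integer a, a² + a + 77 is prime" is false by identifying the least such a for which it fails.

a = 6

We need the least positive integer a for which a² + a + 77 is not prime.
The first 5 eligible values, up to a = 5, all satisfy the conclusion.
a = 6: a² + a + 77 = 119 = 7 × 17, composite.
Hence a = 6 is a counterexample.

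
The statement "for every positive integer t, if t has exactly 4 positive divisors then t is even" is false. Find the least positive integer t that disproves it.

The first 4 eligible values, up to t = 14, all satisfy the conclusion.
t = 15: divisors of 15: 1, 3, 5, 15; 15 is odd.
So t = 15 is the smallest counterexample.

t = 15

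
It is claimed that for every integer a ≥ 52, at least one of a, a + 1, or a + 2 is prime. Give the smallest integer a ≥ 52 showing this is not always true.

a = 54

A counterexample is any integer a ≥ 52 such that a, a + 1, a + 2 are all composite; we check each in order.
For a = 52, 53 the conclusion holds.
a = 54: 54 = 2 × 27; 55 = 5 × 11; 56 = 2 × 28 — all composite.
Hence a = 54 is a counterexample.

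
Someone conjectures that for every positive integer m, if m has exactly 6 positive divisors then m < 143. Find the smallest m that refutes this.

Check each positive integer m in order until m has exactly 6 positive divisors but the claim fails.
For m = 12, 18, 20, 28, …, 116, 117, 124 the conclusion holds.
m = 147: τ(147) = 6; 147 ≥ 143.

m = 147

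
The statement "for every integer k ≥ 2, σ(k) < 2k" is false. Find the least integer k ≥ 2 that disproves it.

k = 6

We need the least integer k ≥ 2 for which the claim fails.
The first 4 eligible values, up to k = 5, all satisfy the conclusion.
k = 6: σ(6) = 12; 12 ≥ 12.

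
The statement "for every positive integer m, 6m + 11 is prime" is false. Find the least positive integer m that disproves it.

m = 4

A counterexample is any positive integer m such that 6m + 11 is not prime; we check each in order.
m = 1: 6m + 11 = 17, prime.
m = 2: 6m + 11 = 23, prime.
m = 3: 6m + 11 = 29, prime.
m = 4: 6m + 11 = 35 = 5 × 7, composite.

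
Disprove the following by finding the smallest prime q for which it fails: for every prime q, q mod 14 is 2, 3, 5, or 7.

q = 11

Check each prime q in order until the claim fails.
q = 2: 2 mod 14 = 2.
q = 3: 3 mod 14 = 3.
q = 5: 5 mod 14 = 5.
q = 7: 7 mod 14 = 7.
q = 11: 11 mod 14 = 11 — not in {2, 3, 5, 7}.
Thus q = 11 disproves the claim, and no smaller q works.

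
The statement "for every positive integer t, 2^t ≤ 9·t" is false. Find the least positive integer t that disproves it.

For t = 1, 2, 3, 4, 5 the conclusion holds.
t = 6: 2^t = 64 and 9·t = 54, so 64 > 54.
Thus t = 6 disproves the claim, and no smaller t works.

t = 6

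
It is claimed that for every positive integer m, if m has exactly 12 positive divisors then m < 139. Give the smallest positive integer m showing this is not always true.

We need the least positive integer m for which m has exactly 12 positive divisors but the claim fails.
The first 8 eligible values, up to m = 132, all satisfy the conclusion.
m = 140: τ(140) = 12; 140 ≥ 139.

m = 140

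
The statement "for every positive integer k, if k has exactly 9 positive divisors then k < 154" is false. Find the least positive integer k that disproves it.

k = 196

k = 36: τ(36) = 9; 36 < 154.
k = 100: τ(100) = 9; 100 < 154.
k = 196: τ(196) = 9; 196 ≥ 154.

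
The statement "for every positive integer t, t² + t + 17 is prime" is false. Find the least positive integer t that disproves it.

t = 16

We need the least positive integer t for which t² + t + 17 is not prime.
For t = 1, 2, 3, 4, …, 13, 14, 15 the conclusion holds.
t = 16: t² + t + 17 = 289 = 17 × 17, composite.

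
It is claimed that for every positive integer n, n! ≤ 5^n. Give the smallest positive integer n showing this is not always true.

A counterexample is any positive integer n such that n! > 5^n; we check each in order.
The first 11 eligible values, up to n = 11, all satisfy the conclusion.
n = 12: n! = 479001600 and 5^n = 244140625, so 479001600 > 244140625.

n = 12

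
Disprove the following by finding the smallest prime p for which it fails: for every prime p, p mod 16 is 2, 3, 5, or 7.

p = 11

p = 2: 2 mod 16 = 2.
p = 3: 3 mod 16 = 3.
p = 5: 5 mod 16 = 5.
p = 7: 7 mod 16 = 7.
p = 11: 11 mod 16 = 11 — not in {2, 3, 5, 7}.
Thus p = 11 disproves the claim, and no smaller p works.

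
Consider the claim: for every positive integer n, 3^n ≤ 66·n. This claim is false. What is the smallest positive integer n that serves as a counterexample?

The first 5 eligible values, up to n = 5, all satisfy the conclusion.
n = 6: 3^n = 729 and 66·n = 396, so 729 > 396.
Hence n = 6 is a counterexample.

n = 6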